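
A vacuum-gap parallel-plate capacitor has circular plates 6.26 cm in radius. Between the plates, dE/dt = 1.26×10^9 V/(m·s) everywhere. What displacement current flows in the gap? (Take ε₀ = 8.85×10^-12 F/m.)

1.37×10^-4 A

I_d = ε₀ A (dE/dt) = (8.85×10^-12)(0.01231 m²)(1.26×10^9) = 1.37×10^-4 A.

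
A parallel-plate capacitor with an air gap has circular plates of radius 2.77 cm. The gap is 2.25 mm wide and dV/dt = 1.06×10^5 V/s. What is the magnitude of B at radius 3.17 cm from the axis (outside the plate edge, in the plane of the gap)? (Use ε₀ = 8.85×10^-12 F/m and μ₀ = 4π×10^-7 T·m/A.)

I_d = C dV/dt with C = ε₀πR²/d = 9.483×10^-12 F, so I_d = (9.483×10^-12)(1.06×10^5) = 1.005×10^-6 A.
For r ≥ R the full I_d is enclosed: B = μ₀ I_d/(2πr) = (4π×10^-7)(1.005×10^-6)/(2π·0.0317) = 6.34×10^-12 T.

6.34×10^-12 T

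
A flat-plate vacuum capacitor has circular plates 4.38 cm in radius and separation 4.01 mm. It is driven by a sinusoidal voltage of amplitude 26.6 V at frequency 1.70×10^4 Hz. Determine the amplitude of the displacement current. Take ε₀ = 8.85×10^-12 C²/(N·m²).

3.78×10^-5 A

(dE/dt)_max = V₀ω/d = 7.084×10^8 V/(m·s); ω = 2πf = 1.068×10^5 rad/s.
I_d,max = ε₀ A (dE/dt)_max = (8.85×10^-12)(6.027×10^-3)(7.084×10^8) = 3.78×10^-5 A.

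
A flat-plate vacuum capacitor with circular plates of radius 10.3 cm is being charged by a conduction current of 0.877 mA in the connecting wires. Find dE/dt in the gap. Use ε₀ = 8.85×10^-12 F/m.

2.97×10^9 V/(m·s)

The displacement current between the plates equals the conduction current, I_d = 0.877 mA.
Inverting I_d = ε₀ A dE/dt gives dE/dt = 8.77×10^-4 / (8.85×10^-12 · 0.03333) = 2.97×10^9 V/(m·s).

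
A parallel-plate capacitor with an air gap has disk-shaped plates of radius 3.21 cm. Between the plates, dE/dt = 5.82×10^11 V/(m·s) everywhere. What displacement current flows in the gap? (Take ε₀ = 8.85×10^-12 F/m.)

0.0167 A

The displacement current is ε₀ times dΦ_E/dt = ε₀ A dE/dt = (8.85×10^-12)(3.237×10^-3)(5.82×10^11) = 0.0167 A.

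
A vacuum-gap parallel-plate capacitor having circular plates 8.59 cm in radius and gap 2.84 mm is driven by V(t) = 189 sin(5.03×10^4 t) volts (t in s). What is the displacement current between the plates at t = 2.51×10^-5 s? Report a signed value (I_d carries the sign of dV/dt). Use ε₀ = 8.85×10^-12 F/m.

dV/dt = (189)(5.03×10^4)·cos(1.26253) = 2.884×10^6 V/s.
I_d = C dV/dt with C = ε₀A/d = (8.85×10^-12)(0.02318)/(2.84×10^-3) = 7.223×10^-11 F, so I_d = (7.223×10^-11)(2.884×10^6) = 2.08×10^-4 A.

2.08×10^-4 A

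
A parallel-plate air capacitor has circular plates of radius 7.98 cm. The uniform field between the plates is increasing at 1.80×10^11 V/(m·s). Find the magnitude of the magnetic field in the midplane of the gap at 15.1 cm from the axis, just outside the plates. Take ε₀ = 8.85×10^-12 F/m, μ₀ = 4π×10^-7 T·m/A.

I_d = ε₀ dΦ_E/dt = ε₀ πR² (dE/dt) = (8.85×10^-12)(0.02001)(1.80×10^11) = 0.03188 A through the full plate area.
For r ≥ R the full I_d is enclosed: B = μ₀ I_d/(2πr) = (4π×10^-7)(0.03188)/(2π·0.151) = 4.22×10^-8 T.

4.22×10^-8 T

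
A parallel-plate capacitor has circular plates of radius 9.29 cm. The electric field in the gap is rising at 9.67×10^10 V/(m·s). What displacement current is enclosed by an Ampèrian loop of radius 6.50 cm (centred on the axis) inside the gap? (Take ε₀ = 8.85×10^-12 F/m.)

Total displacement current: I_d = ε₀(πR²)(dE/dt) = (8.85×10^-12)(0.02711)(9.67×10^10) = 0.02320 A.
The field is uniform, so I_d,enc = I_d (r/R)² = (0.02320)(6.50/9.29)² = 0.0114 A.

0.0114 A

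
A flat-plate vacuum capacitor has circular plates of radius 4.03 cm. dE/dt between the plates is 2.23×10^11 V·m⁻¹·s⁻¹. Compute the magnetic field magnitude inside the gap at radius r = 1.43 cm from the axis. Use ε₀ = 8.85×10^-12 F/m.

1.77×10^-8 T

Total displacement current: I_d = ε₀(πR²)(dE/dt) = (8.85×10^-12)(5.102×10^-3)(2.23×10^11) = 0.01007 A.
An Ampèrian loop of radius r encloses a fraction (r/R)² of I_d. Then B·2πr = μ₀ I_d (r/R)², giving B = μ₀ I_d r/(2πR²) = 1.77×10^-8 T.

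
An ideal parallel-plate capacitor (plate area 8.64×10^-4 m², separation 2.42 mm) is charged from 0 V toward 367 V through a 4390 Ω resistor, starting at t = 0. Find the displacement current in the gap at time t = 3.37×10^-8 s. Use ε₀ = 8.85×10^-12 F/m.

C = ε₀A/d = (8.85×10^-12)(8.64×10^-4)/(2.42×10^-3) = 3.160×10^-12 F and τ = RC = 1.387×10^-8 s. I_d in the gap equals the RC charging current.
I_d(t) = (V₀/R) e^(−t/τ) = 0.08360 · e^(−2.430) = 7.36×10^-3 A.

7.36×10^-3 A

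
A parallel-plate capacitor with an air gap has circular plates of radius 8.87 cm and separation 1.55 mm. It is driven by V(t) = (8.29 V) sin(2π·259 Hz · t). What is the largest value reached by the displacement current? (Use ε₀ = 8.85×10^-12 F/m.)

C = ε₀A/d = (8.85×10^-12)(0.02472)/(1.55×10^-3) = 1.411×10^-10 F; ω = 2πf = 1627 rad/s.
I_d = C dV/dt, so |I_d|_max = C V₀ ω = (1.411×10^-10)(8.29)(1627) = 1.90×10^-6 A.

1.90×10^-6 A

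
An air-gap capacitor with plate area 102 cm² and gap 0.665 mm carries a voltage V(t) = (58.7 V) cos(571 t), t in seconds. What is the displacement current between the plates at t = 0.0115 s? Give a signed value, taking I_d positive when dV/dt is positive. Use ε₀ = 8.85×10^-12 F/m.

C = ε₀A/d = (8.85×10^-12)(0.0102)/(6.65×10^-4) = 1.357×10^-10 F. dV/dt = V₀ω·−sin(ωt); at ωt = 6.5665 rad this factor is -0.2795.
I_d = C dV/dt = (1.357×10^-10)(58.7)(571)(-0.2795) = -1.27×10^-6 A.

-1.27×10^-6 A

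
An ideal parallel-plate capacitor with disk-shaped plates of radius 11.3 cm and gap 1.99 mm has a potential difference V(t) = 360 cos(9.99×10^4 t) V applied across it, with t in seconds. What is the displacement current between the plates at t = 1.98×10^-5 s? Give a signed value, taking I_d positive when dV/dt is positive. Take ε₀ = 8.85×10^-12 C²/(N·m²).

-5.89×10^-3 A

dV/dt = (360)(9.99×10^4)·−sin(1.97802) = -3.302×10^7 V/s.
I_d = C dV/dt with C = ε₀A/d = (8.85×10^-12)(0.04011)/(1.99×10^-3) = 1.784×10^-10 F, so I_d = (1.784×10^-10)(-3.302×10^7) = -5.89×10^-3 A.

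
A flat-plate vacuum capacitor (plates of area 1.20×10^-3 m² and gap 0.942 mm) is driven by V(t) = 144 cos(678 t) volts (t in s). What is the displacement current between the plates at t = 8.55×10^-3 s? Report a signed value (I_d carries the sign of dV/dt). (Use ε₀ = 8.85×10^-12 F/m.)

C = ε₀A/d = (8.85×10^-12)(1.20×10^-3)/(9.42×10^-4) = 1.127×10^-11 F. dV/dt = V₀ω·−sin(ωt); at ωt = 5.7969 rad this factor is 0.4673.
I_d = C dV/dt = (1.127×10^-11)(144)(678)(0.4673) = 5.14×10^-7 A.

5.14×10^-7 A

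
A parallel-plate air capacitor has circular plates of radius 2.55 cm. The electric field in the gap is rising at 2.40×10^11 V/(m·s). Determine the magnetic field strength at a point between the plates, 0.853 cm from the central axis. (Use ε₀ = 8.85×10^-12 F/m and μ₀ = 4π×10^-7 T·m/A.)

1.14×10^-8 T

Through the whole plate area (πR² = 2.043×10^-3 m²), I_d = ε₀ πR² dE/dt = 4.339×10^-3 A.
For r < R the Ampère–Maxwell law gives B(2πr) = μ₀ I_d (r²/R²), so B = μ₀ I_d r/(2πR²) = (4π×10^-7)(4.339×10^-3)(8.53×10^-3)/(2π·0.0255²) = 1.14×10^-8 T.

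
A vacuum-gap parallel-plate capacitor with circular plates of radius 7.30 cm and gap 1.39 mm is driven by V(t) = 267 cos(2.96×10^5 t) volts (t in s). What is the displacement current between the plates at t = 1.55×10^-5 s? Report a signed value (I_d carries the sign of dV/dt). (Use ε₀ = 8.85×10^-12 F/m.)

dV/dt = (267)(2.96×10^5)·−sin(4.588) = 7.842×10^7 V/s.
I_d = C dV/dt with C = ε₀A/d = (8.85×10^-12)(0.01674)/(1.39×10^-3) = 1.066×10^-10 F, so I_d = (1.066×10^-10)(7.842×10^7) = 8.36×10^-3 A.

8.36×10^-3 A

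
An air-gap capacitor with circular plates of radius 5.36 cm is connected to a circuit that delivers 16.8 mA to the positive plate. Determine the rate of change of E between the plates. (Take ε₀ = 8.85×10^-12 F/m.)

2.10×10^11 V/(m·s)

The displacement current between the plates equals the conduction current, I_d = 16.8 mA.
Since I_d = ε₀ A dE/dt, dE/dt = I_d/(ε₀A) = (0.0168)/((8.85×10^-12)(9.026×10^-3)) = 2.10×10^11 V/(m·s).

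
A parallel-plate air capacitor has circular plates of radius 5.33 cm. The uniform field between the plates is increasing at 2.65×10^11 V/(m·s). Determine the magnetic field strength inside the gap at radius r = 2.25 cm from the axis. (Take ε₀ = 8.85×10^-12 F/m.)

3.32×10^-8 T

Total displacement current: I_d = ε₀(πR²)(dE/dt) = (8.85×10^-12)(8.925×10^-3)(2.65×10^11) = 0.02093 A.
∮B·dl = μ₀ I_d,enc with I_d,enc = I_d r²/R² = 3.730×10^-3 A; so B = μ₀ I_d,enc/(2πr) = 3.32×10^-8 T.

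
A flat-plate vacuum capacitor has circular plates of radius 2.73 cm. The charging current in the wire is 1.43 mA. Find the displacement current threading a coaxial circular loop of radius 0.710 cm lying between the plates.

Between the plates the displacement current equals the wire current: I_d = 1.43 mA = 1.43×10^-3 A.
Through an area πr² the displacement current is I_d·(πr²/πR²) = I_d (r/R)² = 9.67×10^-5 A.

9.67×10^-5 A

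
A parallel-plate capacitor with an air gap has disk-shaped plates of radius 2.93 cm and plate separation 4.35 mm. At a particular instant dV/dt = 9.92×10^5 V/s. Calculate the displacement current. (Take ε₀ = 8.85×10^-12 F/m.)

The displacement current equals the charging current C dV/dt. With C = ε₀A/d = (8.85×10^-12)(2.697×10^-3)/(4.35×10^-3) = 5.487×10^-12 F, I_d = (5.487×10^-12)(9.92×10^5) = 5.44×10^-6 A.

5.44×10^-6 A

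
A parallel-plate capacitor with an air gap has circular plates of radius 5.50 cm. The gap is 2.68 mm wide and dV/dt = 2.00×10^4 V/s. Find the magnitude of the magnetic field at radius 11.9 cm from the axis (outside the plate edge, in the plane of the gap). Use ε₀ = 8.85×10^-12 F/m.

1.05×10^-12 T

dE/dt = (dV/dt)/d = 7.463×10^6 V/(m·s); I_d = ε₀(πR²)(dE/dt) = (8.85×10^-12)(9.503×10^-3)(7.463×10^6) = 6.276×10^-7 A.
For r ≥ R the full I_d is enclosed: B = μ₀ I_d/(2πr) = (4π×10^-7)(6.276×10^-7)/(2π·0.119) = 1.05×10^-12 T.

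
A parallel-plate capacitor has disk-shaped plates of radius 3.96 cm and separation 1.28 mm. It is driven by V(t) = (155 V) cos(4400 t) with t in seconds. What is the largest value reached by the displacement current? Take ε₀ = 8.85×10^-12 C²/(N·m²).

C = ε₀A/d = (8.85×10^-12)(4.927×10^-3)/(1.28×10^-3) = 3.407×10^-11 F; ω = 4400 rad/s.
I_d = C dV/dt, so |I_d|_max = C V₀ ω = (3.407×10^-11)(155)(4400) = 2.32×10^-5 A.

2.32×10^-5 A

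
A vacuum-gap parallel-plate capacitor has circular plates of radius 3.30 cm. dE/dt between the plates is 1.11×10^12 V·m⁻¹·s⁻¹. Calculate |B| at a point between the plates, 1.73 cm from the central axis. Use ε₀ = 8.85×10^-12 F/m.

1.07×10^-7 T

Total displacement current: I_d = ε₀(πR²)(dE/dt) = (8.85×10^-12)(3.421×10^-3)(1.11×10^12) = 0.03361 A.
∮B·dl = μ₀ I_d,enc with I_d,enc = I_d r²/R² = 9.237×10^-3 A; so B = μ₀ I_d,enc/(2πr) = 1.07×10^-7 T.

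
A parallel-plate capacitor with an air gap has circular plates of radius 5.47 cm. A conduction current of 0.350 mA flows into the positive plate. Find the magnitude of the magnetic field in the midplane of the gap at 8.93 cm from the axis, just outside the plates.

7.84×10^-10 T

No conduction current crosses the gap, so I_d there equals the 3.50×10^-4 A in the leads.
For r ≥ R the full I_d is enclosed: B = μ₀ I_d/(2πr) = (4π×10^-7)(3.50×10^-4)/(2π·0.0893) = 7.84×10^-10 T.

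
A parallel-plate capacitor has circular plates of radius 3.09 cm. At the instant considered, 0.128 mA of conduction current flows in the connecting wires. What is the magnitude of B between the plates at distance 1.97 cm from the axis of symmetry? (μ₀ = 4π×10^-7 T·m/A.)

5.28×10^-10 T

No conduction current crosses the gap, so I_d there equals the 1.28×10^-4 A in the leads.
An Ampèrian loop of radius r encloses a fraction (r/R)² of I_d. Then B·2πr = μ₀ I_d (r/R)², giving B = μ₀ I_d r/(2πR²) = 5.28×10^-10 T.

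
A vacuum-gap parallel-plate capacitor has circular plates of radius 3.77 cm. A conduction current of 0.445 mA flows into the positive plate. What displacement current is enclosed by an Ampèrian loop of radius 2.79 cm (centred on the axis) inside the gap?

No conduction current crosses the gap, so I_d there equals the 4.45×10^-4 A in the leads.
Through an area πr² the displacement current is I_d·(πr²/πR²) = I_d (r/R)² = 2.44×10^-4 A.

2.44×10^-4 A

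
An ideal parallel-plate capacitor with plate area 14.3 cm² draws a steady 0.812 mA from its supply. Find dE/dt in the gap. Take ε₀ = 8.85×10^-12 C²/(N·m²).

6.42×10^10 V/(m·s)

By continuity, I_d in the gap equals the 0.812 mA flowing in the wire.
Since I_d = ε₀ A dE/dt, dE/dt = I_d/(ε₀A) = (8.12×10^-4)/((8.85×10^-12)(1.43×10^-3)) = 6.42×10^10 V/(m·s).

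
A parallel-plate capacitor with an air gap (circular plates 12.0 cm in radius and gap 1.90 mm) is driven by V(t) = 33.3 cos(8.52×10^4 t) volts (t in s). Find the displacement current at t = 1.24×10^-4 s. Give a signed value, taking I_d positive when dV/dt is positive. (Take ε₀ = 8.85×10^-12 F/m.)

dE/dt = (V₀ω/d)·−sin(ωt) with ωt = 10.5648 rad: (33.3)(8.52×10^4)(0.9086)/(1.90×10^-3) = 1.357×10^9 V/(m·s).
I_d = ε₀ A dE/dt = (8.85×10^-12)(0.04524)(1.357×10^9) = 5.43×10^-4 A.

5.43×10^-4 A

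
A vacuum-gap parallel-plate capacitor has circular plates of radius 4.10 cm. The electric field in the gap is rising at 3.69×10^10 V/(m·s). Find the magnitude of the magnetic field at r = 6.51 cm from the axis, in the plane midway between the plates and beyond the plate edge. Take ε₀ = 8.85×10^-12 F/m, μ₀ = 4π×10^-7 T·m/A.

Through the whole plate area (πR² = 5.281×10^-3 m²), I_d = ε₀ πR² dE/dt = 1.725×10^-3 A.
With r > R the enclosed displacement current is the full I_d; B = μ₀ I_d / (2πr) = 5.30×10^-9 T.

5.30×10^-9 T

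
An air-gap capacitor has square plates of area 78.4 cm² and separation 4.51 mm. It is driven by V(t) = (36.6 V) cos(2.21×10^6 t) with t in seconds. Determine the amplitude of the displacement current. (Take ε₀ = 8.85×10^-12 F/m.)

1.24×10^-3 A

C = ε₀A/d = (8.85×10^-12)(7.84×10^-3)/(4.51×10^-3) = 1.538×10^-11 F; ω = 2.21×10^6 rad/s.
I_d = C dV/dt, so |I_d|_max = C V₀ ω = (1.538×10^-11)(36.6)(2.21×10^6) = 1.24×10^-3 A.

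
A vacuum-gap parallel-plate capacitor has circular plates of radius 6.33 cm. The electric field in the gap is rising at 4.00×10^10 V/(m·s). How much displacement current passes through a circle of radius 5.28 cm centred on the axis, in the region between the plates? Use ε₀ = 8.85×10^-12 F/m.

Total displacement current: I_d = ε₀(πR²)(dE/dt) = (8.85×10^-12)(0.01259)(4.00×10^10) = 4.457×10^-3 A.
Since J_d is uniform, the enclosed fraction is (r/R)² = 0.6958, giving I_d,enc = 3.10×10^-3 A.

3.10×10^-3 A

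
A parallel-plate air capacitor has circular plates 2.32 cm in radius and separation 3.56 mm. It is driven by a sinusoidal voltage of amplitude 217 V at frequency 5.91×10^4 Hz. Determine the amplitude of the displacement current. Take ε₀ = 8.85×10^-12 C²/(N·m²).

(dE/dt)_max = V₀ω/d = 2.263×10^10 V/(m·s); ω = 2πf = 3.713×10^5 rad/s.
I_d,max = ε₀ A (dE/dt)_max = (8.85×10^-12)(1.691×10^-3)(2.263×10^10) = 3.39×10^-4 A.

3.39×10^-4 A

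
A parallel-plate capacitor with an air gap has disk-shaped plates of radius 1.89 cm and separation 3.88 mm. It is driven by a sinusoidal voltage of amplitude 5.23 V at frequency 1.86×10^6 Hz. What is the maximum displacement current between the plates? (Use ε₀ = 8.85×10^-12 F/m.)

(dE/dt)_max = V₀ω/d = 1.576×10^10 V/(m·s); ω = 2πf = 1.169×10^7 rad/s.
I_d,max = ε₀ A (dE/dt)_max = (8.85×10^-12)(1.122×10^-3)(1.576×10^10) = 1.56×10^-4 A.

1.56×10^-4 A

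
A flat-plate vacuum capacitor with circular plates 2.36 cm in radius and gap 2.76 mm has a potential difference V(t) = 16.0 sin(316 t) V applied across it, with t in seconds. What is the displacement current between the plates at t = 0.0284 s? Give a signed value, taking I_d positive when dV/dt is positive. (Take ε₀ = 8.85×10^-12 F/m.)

-2.55×10^-8 A

dV/dt = (16.0)(316)·cos(8.9744) = -4552 V/s.
I_d = C dV/dt with C = ε₀A/d = (8.85×10^-12)(1.750×10^-3)/(2.76×10^-3) = 5.611×10^-12 F, so I_d = (5.611×10^-12)(-4552) = -2.55×10^-8 A.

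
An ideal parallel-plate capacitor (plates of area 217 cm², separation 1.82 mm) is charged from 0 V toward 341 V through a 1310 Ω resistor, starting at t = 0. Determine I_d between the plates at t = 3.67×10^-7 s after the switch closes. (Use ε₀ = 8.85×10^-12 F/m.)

C = ε₀A/d = (8.85×10^-12)(0.0217)/(1.82×10^-3) = 1.055×10^-10 F and τ = RC = 1.382×10^-7 s. I_d in the gap equals the RC charging current.
I_d(t) = (V₀/R) e^(−t/τ) = 0.2603 · e^(−2.656) = 0.0183 A.

0.0183 A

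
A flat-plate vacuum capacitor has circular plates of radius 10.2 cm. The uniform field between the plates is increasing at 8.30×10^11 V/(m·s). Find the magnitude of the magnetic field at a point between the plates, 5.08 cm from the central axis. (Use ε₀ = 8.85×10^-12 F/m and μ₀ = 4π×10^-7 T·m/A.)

2.34×10^-7 T

Total displacement current: I_d = ε₀(πR²)(dE/dt) = (8.85×10^-12)(0.03269)(8.30×10^11) = 0.2401 A.
∮B·dl = μ₀ I_d,enc with I_d,enc = I_d r²/R² = 0.05956 A; so B = μ₀ I_d,enc/(2πr) = 2.34×10^-7 T.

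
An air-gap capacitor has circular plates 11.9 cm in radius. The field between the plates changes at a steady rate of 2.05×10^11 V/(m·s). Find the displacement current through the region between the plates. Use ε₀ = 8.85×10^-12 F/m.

0.0807 A

The displacement current is ε₀ times dΦ_E/dt = ε₀ A dE/dt = (8.85×10^-12)(0.04449)(2.05×10^11) = 0.0807 A.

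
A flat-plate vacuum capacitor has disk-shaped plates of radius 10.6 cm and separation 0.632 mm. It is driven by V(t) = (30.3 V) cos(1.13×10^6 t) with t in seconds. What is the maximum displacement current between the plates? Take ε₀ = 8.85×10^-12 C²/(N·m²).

0.0169 A

(dE/dt)_max = V₀ω/d = 5.418×10^10 V/(m·s); ω = 1.13×10^6 rad/s.
I_d,max = ε₀ A (dE/dt)_max = (8.85×10^-12)(0.03530)(5.418×10^10) = 0.0169 A.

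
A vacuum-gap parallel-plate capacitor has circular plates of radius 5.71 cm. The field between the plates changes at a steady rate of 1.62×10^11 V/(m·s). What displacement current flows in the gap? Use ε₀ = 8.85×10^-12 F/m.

0.0147 A

I_d = ε₀ A (dE/dt) = (8.85×10^-12)(0.01024 m²)(1.62×10^11) = 0.0147 A.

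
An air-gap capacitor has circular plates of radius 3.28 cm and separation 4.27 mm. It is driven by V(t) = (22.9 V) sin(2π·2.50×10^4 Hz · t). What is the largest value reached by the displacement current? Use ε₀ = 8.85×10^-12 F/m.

2.52×10^-5 A

The displacement current equals the conduction current C dV/dt, which peaks at C V₀ ω.
With C = ε₀A/d = (8.85×10^-12)(3.380×10^-3)/(4.27×10^-3) = 7.005×10^-12 F and ω = 2πf = 1.571×10^5 rad/s, I_d,max = (7.005×10^-12)(22.9)(1.571×10^5) = 2.52×10^-5 A.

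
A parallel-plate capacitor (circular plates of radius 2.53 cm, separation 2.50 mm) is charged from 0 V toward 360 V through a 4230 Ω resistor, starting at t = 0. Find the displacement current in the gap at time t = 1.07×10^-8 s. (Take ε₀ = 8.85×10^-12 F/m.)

C = ε₀A/d = (8.85×10^-12)(2.011×10^-3)/(2.50×10^-3) = 7.119×10^-12 F and τ = RC = 3.011×10^-8 s. I_d in the gap equals the RC charging current.
I_d(t) = (V₀/R) e^(−t/τ) = 0.08511 · e^(−0.3554) = 0.0597 A.

0.0597 A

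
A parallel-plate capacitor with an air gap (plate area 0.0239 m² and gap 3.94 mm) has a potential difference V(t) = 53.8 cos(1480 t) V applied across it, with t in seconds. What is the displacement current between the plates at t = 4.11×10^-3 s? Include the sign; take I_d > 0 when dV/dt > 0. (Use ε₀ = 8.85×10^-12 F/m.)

C = ε₀A/d = (8.85×10^-12)(0.0239)/(3.94×10^-3) = 5.368×10^-11 F. dV/dt = V₀ω·−sin(ωt); at ωt = 6.0828 rad this factor is 0.1990.
I_d = C dV/dt = (5.368×10^-11)(53.8)(1480)(0.1990) = 8.51×10^-7 A.

8.51×10^-7 A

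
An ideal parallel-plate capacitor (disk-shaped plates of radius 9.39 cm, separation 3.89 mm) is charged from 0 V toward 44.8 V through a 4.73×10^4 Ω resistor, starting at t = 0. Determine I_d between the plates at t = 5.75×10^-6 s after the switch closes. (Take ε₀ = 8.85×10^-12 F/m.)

C = ε₀A/d = (8.85×10^-12)(0.02770)/(3.89×10^-3) = 6.302×10^-11 F and τ = RC = 2.981×10^-6 s. I_d in the gap equals the RC charging current.
I_d(t) = (V₀/R) e^(−t/τ) = 9.471×10^-4 · e^(−1.929) = 1.38×10^-4 A.

1.38×10^-4 A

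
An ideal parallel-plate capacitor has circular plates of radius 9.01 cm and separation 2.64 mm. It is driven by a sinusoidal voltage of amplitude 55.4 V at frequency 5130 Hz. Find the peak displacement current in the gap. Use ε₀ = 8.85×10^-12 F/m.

1.53×10^-4 A

(dE/dt)_max = V₀ω/d = 6.763×10^8 V/(m·s); ω = 2πf = 3.223×10^4 rad/s.
I_d,max = ε₀ A (dE/dt)_max = (8.85×10^-12)(0.02550)(6.763×10^8) = 1.53×10^-4 A.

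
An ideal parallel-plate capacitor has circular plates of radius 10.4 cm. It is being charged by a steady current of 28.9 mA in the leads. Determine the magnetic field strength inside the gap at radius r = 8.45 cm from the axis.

4.52×10^-8 T

No conduction current crosses the gap, so I_d there equals the 0.0289 A in the leads.
For r < R the Ampère–Maxwell law gives B(2πr) = μ₀ I_d (r²/R²), so B = μ₀ I_d r/(2πR²) = (4π×10^-7)(0.0289)(0.0845)/(2π·0.104²) = 4.52×10^-8 T.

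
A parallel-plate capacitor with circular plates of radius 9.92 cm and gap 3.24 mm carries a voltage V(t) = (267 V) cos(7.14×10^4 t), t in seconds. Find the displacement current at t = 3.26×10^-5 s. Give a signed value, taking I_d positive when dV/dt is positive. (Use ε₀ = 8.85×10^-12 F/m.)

-1.17×10^-3 A

dE/dt = (V₀ω/d)·−sin(ωt) with ωt = 2.32764 rad: (267)(7.14×10^4)(-0.7270)/(3.24×10^-3) = -4.278×10^9 V/(m·s).
I_d = ε₀ A dE/dt = (8.85×10^-12)(0.03092)(-4.278×10^9) = -1.17×10^-3 A.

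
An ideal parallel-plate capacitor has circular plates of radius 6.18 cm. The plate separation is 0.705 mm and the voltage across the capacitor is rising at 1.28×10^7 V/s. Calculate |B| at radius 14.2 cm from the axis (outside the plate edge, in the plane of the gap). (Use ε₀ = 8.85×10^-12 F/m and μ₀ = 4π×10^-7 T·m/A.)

dE/dt = (dV/dt)/d = 1.816×10^10 V/(m·s); I_d = ε₀(πR²)(dE/dt) = (8.85×10^-12)(0.01200)(1.816×10^10) = 1.929×10^-3 A.
With r > R the enclosed displacement current is the full I_d; B = μ₀ I_d / (2πr) = 2.72×10^-9 T.

2.72×10^-9 T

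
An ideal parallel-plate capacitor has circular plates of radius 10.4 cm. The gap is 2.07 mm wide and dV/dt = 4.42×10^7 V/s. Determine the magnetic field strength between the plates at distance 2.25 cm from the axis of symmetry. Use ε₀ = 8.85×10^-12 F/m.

2.67×10^-9 T

dE/dt = (dV/dt)/d = 2.135×10^10 V/(m·s); I_d = ε₀(πR²)(dE/dt) = (8.85×10^-12)(0.03398)(2.135×10^10) = 6.420×10^-3 A.
For r < R the Ampère–Maxwell law gives B(2πr) = μ₀ I_d (r²/R²), so B = μ₀ I_d r/(2πR²) = (4π×10^-7)(6.420×10^-3)(0.0225)/(2π·0.104²) = 2.67×10^-9 T.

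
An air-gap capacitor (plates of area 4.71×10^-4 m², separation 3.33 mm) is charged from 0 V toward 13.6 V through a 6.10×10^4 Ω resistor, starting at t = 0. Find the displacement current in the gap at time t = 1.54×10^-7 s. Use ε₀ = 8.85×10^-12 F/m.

C = ε₀A/d = (8.85×10^-12)(4.71×10^-4)/(3.33×10^-3) = 1.252×10^-12 F and τ = RC = 7.637×10^-8 s. I_d in the gap equals the RC charging current.
I_d(t) = (V₀/R) e^(−t/τ) = 2.230×10^-4 · e^(−2.016) = 2.97×10^-5 A.

2.97×10^-5 A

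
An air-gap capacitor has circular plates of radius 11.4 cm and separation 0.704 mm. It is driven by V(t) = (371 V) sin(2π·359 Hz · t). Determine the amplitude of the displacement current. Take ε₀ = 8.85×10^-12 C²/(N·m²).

C = ε₀A/d = (8.85×10^-12)(0.04083)/(7.04×10^-4) = 5.133×10^-10 F; ω = 2πf = 2256 rad/s.
I_d = C dV/dt, so |I_d|_max = C V₀ ω = (5.133×10^-10)(371)(2256) = 4.30×10^-4 A.

4.30×10^-4 A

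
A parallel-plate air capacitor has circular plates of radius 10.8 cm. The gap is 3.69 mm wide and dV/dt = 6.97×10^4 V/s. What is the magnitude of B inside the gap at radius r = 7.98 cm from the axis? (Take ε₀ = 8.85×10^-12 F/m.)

With E = V/d, dE/dt = 1.889×10^7 V/(m·s) and πR² = 0.03664 m², giving I_d = ε₀ πR² dE/dt = 6.125×10^-6 A.
For r < R the Ampère–Maxwell law gives B(2πr) = μ₀ I_d (r²/R²), so B = μ₀ I_d r/(2πR²) = (4π×10^-7)(6.125×10^-6)(0.0798)/(2π·0.108²) = 8.38×10^-12 T.

8.38×10^-12 T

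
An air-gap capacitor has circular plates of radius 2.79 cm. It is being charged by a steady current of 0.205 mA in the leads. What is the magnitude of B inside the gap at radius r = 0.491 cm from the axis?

Between the plates the displacement current equals the wire current: I_d = 0.205 mA = 2.05×10^-4 A.
An Ampèrian loop of radius r encloses a fraction (r/R)² of I_d. Then B·2πr = μ₀ I_d (r/R)², giving B = μ₀ I_d r/(2πR²) = 2.59×10^-10 T.

2.59×10^-10 T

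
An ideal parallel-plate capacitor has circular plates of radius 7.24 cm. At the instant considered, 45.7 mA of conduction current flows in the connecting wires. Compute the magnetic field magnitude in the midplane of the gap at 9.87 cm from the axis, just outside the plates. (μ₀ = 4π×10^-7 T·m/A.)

No conduction current crosses the gap, so I_d there equals the 0.0457 A in the leads.
With r > R the enclosed displacement current is the full I_d; B = μ₀ I_d / (2πr) = 9.26×10^-8 T.

9.26×10^-8 T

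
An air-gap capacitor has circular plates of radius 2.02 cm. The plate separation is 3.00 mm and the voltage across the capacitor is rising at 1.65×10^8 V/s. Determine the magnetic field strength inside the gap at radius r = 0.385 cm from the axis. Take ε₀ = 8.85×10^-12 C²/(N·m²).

1.18×10^-9 T

With E = V/d, dE/dt = 5.500×10^10 V/(m·s) and πR² = 1.282×10^-3 m², giving I_d = ε₀ πR² dE/dt = 6.240×10^-4 A.
An Ampèrian loop of radius r encloses a fraction (r/R)² of I_d. Then B·2πr = μ₀ I_d (r/R)², giving B = μ₀ I_d r/(2πR²) = 1.18×10^-9 T.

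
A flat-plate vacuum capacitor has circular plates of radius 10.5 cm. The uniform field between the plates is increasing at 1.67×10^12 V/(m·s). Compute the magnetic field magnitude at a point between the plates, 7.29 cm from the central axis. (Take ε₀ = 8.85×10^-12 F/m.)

6.77×10^-7 T

Total displacement current: I_d = ε₀(πR²)(dE/dt) = (8.85×10^-12)(0.03464)(1.67×10^12) = 0.5120 A.
An Ampèrian loop of radius r encloses a fraction (r/R)² of I_d. Then B·2πr = μ₀ I_d (r/R)², giving B = μ₀ I_d r/(2πR²) = 6.77×10^-7 T.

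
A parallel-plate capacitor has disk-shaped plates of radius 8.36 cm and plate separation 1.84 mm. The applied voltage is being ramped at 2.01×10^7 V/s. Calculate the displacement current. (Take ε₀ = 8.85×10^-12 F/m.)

The displacement current equals the charging current C dV/dt. With C = ε₀A/d = (8.85×10^-12)(0.02196)/(1.84×10^-3) = 1.056×10^-10 F, I_d = (1.056×10^-10)(2.01×10^7) = 2.12×10^-3 A.

2.12×10^-3 A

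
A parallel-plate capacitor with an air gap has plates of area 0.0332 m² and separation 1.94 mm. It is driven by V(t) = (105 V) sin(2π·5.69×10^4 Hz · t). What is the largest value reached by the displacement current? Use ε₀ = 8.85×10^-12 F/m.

(dE/dt)_max = V₀ω/d = 1.935×10^10 V/(m·s); ω = 2πf = 3.575×10^5 rad/s.
I_d,max = ε₀ A (dE/dt)_max = (8.85×10^-12)(0.0332)(1.935×10^10) = 5.69×10^-3 A.

5.69×10^-3 A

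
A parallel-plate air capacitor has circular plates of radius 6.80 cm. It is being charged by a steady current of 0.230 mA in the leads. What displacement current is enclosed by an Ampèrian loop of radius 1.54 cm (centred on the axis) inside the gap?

1.18×10^-5 A

Between the plates the displacement current equals the wire current: I_d = 0.230 mA = 2.30×10^-4 A.
The field is uniform, so I_d,enc = I_d (r/R)² = (2.30×10^-4)(1.54/6.80)² = 1.18×10^-5 A.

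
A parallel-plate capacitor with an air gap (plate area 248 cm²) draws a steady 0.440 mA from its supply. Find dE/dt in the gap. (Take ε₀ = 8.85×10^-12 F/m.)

2.00×10^9 V/(m·s)

Charge continuity gives I_d = I = 4.40×10^-4 A between the plates.
Then dE/dt = I_d/(ε₀A) = 2.00×10^9 V/(m·s).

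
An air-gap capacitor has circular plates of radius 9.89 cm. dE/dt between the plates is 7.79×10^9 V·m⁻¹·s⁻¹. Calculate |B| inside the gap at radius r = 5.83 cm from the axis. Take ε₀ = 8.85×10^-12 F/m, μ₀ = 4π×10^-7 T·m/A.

Through the whole plate area (πR² = 0.03073 m²), I_d = ε₀ πR² dE/dt = 2.119×10^-3 A.
∮B·dl = μ₀ I_d,enc with I_d,enc = I_d r²/R² = 7.363×10^-4 A; so B = μ₀ I_d,enc/(2πr) = 2.53×10^-9 T.

2.53×10^-9 T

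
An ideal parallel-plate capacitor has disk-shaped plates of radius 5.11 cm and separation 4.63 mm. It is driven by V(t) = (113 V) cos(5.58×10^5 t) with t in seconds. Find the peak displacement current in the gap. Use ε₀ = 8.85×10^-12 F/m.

The displacement current equals the conduction current C dV/dt, which peaks at C V₀ ω.
With C = ε₀A/d = (8.85×10^-12)(8.203×10^-3)/(4.63×10^-3) = 1.568×10^-11 F and ω = 5.58×10^5 rad/s, I_d,max = (1.568×10^-11)(113)(5.58×10^5) = 9.89×10^-4 A.

9.89×10^-4 A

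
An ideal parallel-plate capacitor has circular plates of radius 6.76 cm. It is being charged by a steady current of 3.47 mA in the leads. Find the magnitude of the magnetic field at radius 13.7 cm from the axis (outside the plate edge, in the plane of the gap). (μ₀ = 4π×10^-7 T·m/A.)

By continuity the displacement current in the gap matches the conduction current: I_d = 3.47×10^-3 A.
Outside the plates the loop encloses all of I_d, so B·2πr = μ₀ I_d and B = 5.07×10^-9 T.

5.07×10^-9 T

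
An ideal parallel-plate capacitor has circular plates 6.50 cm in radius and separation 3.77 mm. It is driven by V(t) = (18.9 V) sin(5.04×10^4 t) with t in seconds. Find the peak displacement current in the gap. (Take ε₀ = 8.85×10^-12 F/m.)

2.97×10^-5 A

The displacement current equals the conduction current C dV/dt, which peaks at C V₀ ω.
With C = ε₀A/d = (8.85×10^-12)(0.01327)/(3.77×10^-3) = 3.115×10^-11 F and ω = 5.04×10^4 rad/s, I_d,max = (3.115×10^-11)(18.9)(5.04×10^4) = 2.97×10^-5 A.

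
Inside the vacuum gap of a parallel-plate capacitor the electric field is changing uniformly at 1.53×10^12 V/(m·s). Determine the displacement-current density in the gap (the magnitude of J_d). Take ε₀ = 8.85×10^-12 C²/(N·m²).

J_d = ε₀ ∂E/∂t, so J_d = 13.5 A/m².

13.5 A/m²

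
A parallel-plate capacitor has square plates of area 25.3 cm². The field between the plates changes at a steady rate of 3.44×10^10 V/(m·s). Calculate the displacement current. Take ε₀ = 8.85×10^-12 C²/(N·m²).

With a uniform field, Φ_E = EA, so I_d = ε₀ A dE/dt = 7.70×10^-4 A.

7.70×10^-4 A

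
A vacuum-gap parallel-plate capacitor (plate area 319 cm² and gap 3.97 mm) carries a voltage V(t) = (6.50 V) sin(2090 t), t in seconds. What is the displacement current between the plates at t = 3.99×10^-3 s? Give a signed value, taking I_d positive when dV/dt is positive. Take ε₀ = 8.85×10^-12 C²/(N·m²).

dV/dt = (6.50)(2090)·cos(8.3391) = -6335 V/s.
I_d = C dV/dt with C = ε₀A/d = (8.85×10^-12)(0.0319)/(3.97×10^-3) = 7.111×10^-11 F, so I_d = (7.111×10^-11)(-6335) = -4.50×10^-7 A.

-4.50×10^-7 A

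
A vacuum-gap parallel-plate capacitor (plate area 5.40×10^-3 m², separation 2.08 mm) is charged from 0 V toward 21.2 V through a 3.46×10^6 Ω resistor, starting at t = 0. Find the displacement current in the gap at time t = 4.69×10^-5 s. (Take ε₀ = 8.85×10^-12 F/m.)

C = ε₀A/d = (8.85×10^-12)(5.40×10^-3)/(2.08×10^-3) = 2.298×10^-11 F and τ = RC = 7.951×10^-5 s. I_d in the gap equals the RC charging current.
I_d(t) = (V₀/R) e^(−t/τ) = 6.127×10^-6 · e^(−0.5899) = 3.40×10^-6 A.

3.40×10^-6 A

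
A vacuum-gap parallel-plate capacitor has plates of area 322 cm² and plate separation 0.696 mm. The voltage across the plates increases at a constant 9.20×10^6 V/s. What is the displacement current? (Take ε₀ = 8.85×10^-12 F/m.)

E = V/d so dE/dt = (dV/dt)/d = 1.322×10^10 V/(m·s), and I_d = ε₀ A dE/dt = (8.85×10^-12)(0.0322)(1.322×10^10) = 3.77×10^-3 A.

3.77×10^-3 A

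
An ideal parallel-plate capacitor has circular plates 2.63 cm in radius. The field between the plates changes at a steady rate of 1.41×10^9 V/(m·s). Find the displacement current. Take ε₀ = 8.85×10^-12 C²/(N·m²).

2.71×10^-5 A

With a uniform field, Φ_E = EA, so I_d = ε₀ A dE/dt = 2.71×10^-5 A.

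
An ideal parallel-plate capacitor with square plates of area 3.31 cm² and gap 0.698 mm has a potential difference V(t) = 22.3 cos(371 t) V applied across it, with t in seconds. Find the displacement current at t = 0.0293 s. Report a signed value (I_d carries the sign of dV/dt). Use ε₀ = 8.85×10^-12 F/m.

3.44×10^-8 A

dV/dt = (22.3)(371)·−sin(10.8703) = 8208 V/s.
I_d = C dV/dt with C = ε₀A/d = (8.85×10^-12)(3.31×10^-4)/(6.98×10^-4) = 4.197×10^-12 F, so I_d = (4.197×10^-12)(8208) = 3.44×10^-8 A.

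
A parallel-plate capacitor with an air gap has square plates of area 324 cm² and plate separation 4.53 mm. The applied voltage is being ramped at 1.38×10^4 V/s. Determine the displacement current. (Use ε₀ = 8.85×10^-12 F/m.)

8.74×10^-7 A

C = ε₀A/d = (8.85×10^-12)(0.0324)/(4.53×10^-3) = 6.330×10^-11 F.
I_d = C dV/dt = (6.330×10^-11)(1.38×10^4) = 8.74×10^-7 A.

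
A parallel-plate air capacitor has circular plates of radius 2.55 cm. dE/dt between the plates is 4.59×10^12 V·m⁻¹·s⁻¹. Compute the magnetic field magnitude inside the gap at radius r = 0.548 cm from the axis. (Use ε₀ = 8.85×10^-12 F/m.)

I_d = ε₀ dΦ_E/dt = ε₀ πR² (dE/dt) = (8.85×10^-12)(2.043×10^-3)(4.59×10^12) = 0.08299 A through the full plate area.
For r < R the Ampère–Maxwell law gives B(2πr) = μ₀ I_d (r²/R²), so B = μ₀ I_d r/(2πR²) = (4π×10^-7)(0.08299)(5.48×10^-3)/(2π·0.0255²) = 1.40×10^-7 T.

1.40×10^-7 T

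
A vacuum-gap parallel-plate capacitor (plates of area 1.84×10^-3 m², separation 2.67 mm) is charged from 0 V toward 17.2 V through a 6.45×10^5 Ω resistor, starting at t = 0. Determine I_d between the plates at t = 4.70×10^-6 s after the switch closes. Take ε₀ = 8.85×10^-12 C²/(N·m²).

With C = ε₀A/d = (8.85×10^-12)(1.84×10^-3)/(2.67×10^-3) = 6.099×10^-12 F, the time constant is τ = RC = 3.934×10^-6 s, so t/τ = 1.195 and e^(−t/τ) = 0.3027.
I_d = I_cond = (V₀/R) e^(−t/τ) = (2.667×10^-5)(0.3027) = 8.07×10^-6 A.

8.07×10^-6 A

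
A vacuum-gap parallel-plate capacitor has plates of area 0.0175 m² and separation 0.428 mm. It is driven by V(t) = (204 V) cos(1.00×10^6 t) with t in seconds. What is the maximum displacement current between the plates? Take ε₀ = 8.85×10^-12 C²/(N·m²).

0.0738 A

The displacement current equals the conduction current C dV/dt, which peaks at C V₀ ω.
With C = ε₀A/d = (8.85×10^-12)(0.0175)/(4.28×10^-4) = 3.619×10^-10 F and ω = 1.00×10^6 rad/s, I_d,max = (3.619×10^-10)(204)(1.00×10^6) = 0.0738 A.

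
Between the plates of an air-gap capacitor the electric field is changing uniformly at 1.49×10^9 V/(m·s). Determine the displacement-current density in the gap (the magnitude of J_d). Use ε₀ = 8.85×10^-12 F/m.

J_d = ε₀ ∂E/∂t, so J_d = 0.0132 A/m².

0.0132 A/m²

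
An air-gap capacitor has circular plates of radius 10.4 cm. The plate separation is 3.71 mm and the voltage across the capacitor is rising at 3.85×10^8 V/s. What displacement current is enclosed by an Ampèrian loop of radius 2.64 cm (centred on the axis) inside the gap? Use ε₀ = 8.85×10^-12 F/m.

I_d = C dV/dt with C = ε₀πR²/d = 8.106×10^-11 F, so I_d = (8.106×10^-11)(3.85×10^8) = 0.03121 A.
The field is uniform, so I_d,enc = I_d (r/R)² = (0.03121)(2.64/10.4)² = 2.01×10^-3 A.

2.01×10^-3 A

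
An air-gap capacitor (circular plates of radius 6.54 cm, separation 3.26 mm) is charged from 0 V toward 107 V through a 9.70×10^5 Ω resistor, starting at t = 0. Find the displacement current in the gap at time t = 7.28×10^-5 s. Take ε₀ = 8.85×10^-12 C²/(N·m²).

With C = ε₀A/d = (8.85×10^-12)(0.01344)/(3.26×10^-3) = 3.649×10^-11 F, the time constant is τ = RC = 3.540×10^-5 s, so t/τ = 2.056 and e^(−t/τ) = 0.1280.
I_d = I_cond = (V₀/R) e^(−t/τ) = (1.103×10^-4)(0.1280) = 1.41×10^-5 A.

1.41×10^-5 A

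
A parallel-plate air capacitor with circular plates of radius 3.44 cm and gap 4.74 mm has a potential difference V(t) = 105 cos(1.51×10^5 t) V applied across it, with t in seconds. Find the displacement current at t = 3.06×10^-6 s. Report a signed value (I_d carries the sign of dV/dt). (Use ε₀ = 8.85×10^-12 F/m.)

-4.91×10^-5 A

C = ε₀A/d = (8.85×10^-12)(3.718×10^-3)/(4.74×10^-3) = 6.942×10^-12 F. dV/dt = V₀ω·−sin(ωt); at ωt = 0.46206 rad this factor is -0.4458.
I_d = C dV/dt = (6.942×10^-12)(105)(1.51×10^5)(-0.4458) = -4.91×10^-5 A.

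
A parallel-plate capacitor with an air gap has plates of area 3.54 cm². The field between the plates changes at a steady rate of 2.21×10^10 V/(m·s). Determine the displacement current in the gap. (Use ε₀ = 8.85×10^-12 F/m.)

6.92×10^-5 A

I_d = ε₀ A (dE/dt) = (8.85×10^-12)(3.54×10^-4 m²)(2.21×10^10) = 6.92×10^-5 A.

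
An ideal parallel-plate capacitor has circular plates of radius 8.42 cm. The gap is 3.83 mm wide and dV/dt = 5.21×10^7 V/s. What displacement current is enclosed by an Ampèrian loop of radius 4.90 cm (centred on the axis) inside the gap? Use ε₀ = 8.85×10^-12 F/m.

9.08×10^-4 A

With E = V/d, dE/dt = 1.360×10^10 V/(m·s) and πR² = 0.02227 m², giving I_d = ε₀ πR² dE/dt = 2.680×10^-3 A.
The field is uniform, so I_d,enc = I_d (r/R)² = (2.680×10^-3)(4.90/8.42)² = 9.08×10^-4 A.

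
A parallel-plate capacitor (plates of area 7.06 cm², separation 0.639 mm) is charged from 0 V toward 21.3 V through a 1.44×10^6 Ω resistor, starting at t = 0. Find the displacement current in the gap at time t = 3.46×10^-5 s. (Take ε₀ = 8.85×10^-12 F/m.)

1.27×10^-6 A

With C = ε₀A/d = (8.85×10^-12)(7.06×10^-4)/(6.39×10^-4) = 9.778×10^-12 F, the time constant is τ = RC = 1.408×10^-5 s, so t/τ = 2.457 and e^(−t/τ) = 0.08569.
I_d = I_cond = (V₀/R) e^(−t/τ) = (1.479×10^-5)(0.08569) = 1.27×10^-6 A.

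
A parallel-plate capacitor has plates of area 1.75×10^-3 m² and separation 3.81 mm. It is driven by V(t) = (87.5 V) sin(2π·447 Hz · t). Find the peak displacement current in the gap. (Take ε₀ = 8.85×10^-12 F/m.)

The displacement current equals the conduction current C dV/dt, which peaks at C V₀ ω.
With C = ε₀A/d = (8.85×10^-12)(1.75×10^-3)/(3.81×10^-3) = 4.065×10^-12 F and ω = 2πf = 2809 rad/s, I_d,max = (4.065×10^-12)(87.5)(2809) = 9.99×10^-7 A.

9.99×10^-7 A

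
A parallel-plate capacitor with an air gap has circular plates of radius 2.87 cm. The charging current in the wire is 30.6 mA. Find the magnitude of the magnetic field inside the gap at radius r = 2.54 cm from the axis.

1.89×10^-7 T

By continuity the displacement current in the gap matches the conduction current: I_d = 0.0306 A.
∮B·dl = μ₀ I_d,enc with I_d,enc = I_d r²/R² = 0.02397 A; so B = μ₀ I_d,enc/(2πr) = 1.89×10^-7 T.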